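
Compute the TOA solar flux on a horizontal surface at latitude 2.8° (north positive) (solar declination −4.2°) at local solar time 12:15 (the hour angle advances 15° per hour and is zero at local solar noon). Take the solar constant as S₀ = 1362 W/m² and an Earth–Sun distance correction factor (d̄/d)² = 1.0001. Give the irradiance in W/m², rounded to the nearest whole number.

1349 W/m²

Hour angle H = 15° × (12.25 − 12) = 3.75°.
cos θ_z = sin φ sin δ + cos φ cos δ cos H = (0.0488)(-0.0732) + (0.9988)(0.9973)(0.9979) = 0.9904.
Top-of-atmosphere irradiance = S₀ (d̄/d)² cos θ_z = 1362 × 1.0001 × 0.9904 = 1349.06 W/m².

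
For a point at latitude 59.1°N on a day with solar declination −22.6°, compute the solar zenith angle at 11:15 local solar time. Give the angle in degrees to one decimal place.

82.2°

Hour angle H = 15° × (11.25 − 12) = -11.25°.
cos θ_z = sin φ sin δ + cos φ cos δ cos H = (0.8581)(-0.3843) + (0.5135)(0.9232)(0.9808) = 0.1352.
θ_z = arccos(0.1352) = 82.23°.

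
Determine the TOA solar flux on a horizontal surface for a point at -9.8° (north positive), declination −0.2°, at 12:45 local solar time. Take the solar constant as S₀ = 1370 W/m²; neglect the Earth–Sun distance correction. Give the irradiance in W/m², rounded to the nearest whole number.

1325 W/m²

Hour angle H = 15° × (12.75 − 12) = 11.25°.
cos θ_z = sin φ sin δ + cos φ cos δ cos H = (-0.1702)(-0.0035) + (0.9854)(1.0000)(0.9808) = 0.9671.
Top-of-atmosphere irradiance = S₀ cos θ_z = 1370 × 0.9671 = 1324.93 W/m².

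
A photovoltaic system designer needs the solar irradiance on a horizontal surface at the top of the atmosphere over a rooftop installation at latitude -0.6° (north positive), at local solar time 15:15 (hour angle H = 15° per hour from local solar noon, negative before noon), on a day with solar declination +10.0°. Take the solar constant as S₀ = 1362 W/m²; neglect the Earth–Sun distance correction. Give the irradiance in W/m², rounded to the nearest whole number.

882 W/m²

Hour angle H = 15° × (15.25 − 12) = 48.75°.
cos θ_z = sin(-0.6°) sin(10.0°) + cos(-0.6°) cos(10.0°) cos(48.75°) = -0.0018 + 0.6493 = 0.6475.
Top-of-atmosphere irradiance = S₀ cos θ_z = 1362 × 0.6475 = 881.89 W/m².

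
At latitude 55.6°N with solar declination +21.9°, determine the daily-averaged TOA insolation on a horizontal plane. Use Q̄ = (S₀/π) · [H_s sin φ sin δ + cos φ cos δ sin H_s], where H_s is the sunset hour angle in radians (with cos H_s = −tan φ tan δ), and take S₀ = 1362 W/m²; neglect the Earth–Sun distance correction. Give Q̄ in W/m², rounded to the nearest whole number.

477 W/m²

−tan φ tan δ = −(1.4605)(0.4020) = -0.5871; H_s = arccos(-0.5871) = 125.95°. In radians, H_s = 2.1982.
H_s sin φ sin δ = 2.1982 × 0.8251 × 0.3730 = 0.6765.
cos φ cos δ sin H_s = 0.5650 × 0.9278 × 0.8096 = 0.4244.
Q̄ = (1362/π) × (0.6765 + 0.4244) = 433.54 × 1.1009 = 477.28 W/m².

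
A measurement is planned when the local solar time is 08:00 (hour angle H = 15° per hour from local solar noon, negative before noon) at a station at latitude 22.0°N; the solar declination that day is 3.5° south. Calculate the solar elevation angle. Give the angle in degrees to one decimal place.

26.1°

Hour angle H = 15° × (8 − 12) = -60.00°.
cos θ_z = sin(22.0°) sin(-3.5°) + cos(22.0°) cos(-3.5°) cos(-60.00°) = -0.0229 + 0.4627 = 0.4398.
θ_z = arccos(0.4398) = 63.91°, so the elevation is 90° − 63.91° = 26.09°.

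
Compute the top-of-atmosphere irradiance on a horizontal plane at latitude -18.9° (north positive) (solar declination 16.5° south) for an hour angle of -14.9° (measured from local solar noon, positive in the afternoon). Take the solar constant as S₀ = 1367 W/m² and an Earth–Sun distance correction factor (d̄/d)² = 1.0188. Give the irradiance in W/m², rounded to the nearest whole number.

1349 W/m²

With φ = -18.9°, δ = -16.5°, H = -14.90°: sin φ sin δ = 0.0920, cos φ cos δ cos H = 0.8766, so cos θ_z = 0.9686.
Top-of-atmosphere irradiance = S₀ (d̄/d)² cos θ_z = 1367 × 1.0188 × 0.9686 = 1348.97 W/m².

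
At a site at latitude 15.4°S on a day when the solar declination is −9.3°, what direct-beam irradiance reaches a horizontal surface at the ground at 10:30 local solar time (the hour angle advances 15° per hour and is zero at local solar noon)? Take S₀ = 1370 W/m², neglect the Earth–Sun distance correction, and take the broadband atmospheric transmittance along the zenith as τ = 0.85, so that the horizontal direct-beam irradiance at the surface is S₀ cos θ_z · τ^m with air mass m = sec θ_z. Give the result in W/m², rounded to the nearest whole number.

1059 W/m²

Hour angle H = 15° × (10.5 − 12) = -22.50°.
cos θ_z = sin φ sin δ + cos φ cos δ cos H = (-0.2656)(-0.1616) + (0.9641)(0.9869)(0.9239) = 0.9220.
Air mass m = 1/cos θ_z = 1/0.9220 = 1.085; τ^m = 0.85^1.085 = 0.8383.
Surface direct beam = 1370 × 0.9220 × 0.8383 = 1058.89 W/m².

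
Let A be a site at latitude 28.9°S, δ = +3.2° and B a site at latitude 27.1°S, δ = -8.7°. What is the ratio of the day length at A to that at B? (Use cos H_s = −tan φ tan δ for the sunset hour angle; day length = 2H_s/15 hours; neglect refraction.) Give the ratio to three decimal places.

A: H_s = arccos(−tan -28.9° · tan 3.2°) = 88.23°, so 2H_s/15 = 11.7640 h.
B: H_s = arccos(−tan -27.1° · tan -8.7°) = 94.49°, so 2H_s/15 = 12.5987 h.
Ratio A/B = 11.7640 / 12.5987 = 0.9337.

0.934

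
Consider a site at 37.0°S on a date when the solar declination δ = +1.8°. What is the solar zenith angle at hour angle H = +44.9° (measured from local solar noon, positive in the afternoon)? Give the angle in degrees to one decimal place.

56.9°

cos θ_z = sin(-37.0°) sin(1.8°) + cos(-37.0°) cos(1.8°) cos(44.90°) = -0.0189 + 0.5654 = 0.5465.
θ_z = arccos(0.5465) = 56.87°.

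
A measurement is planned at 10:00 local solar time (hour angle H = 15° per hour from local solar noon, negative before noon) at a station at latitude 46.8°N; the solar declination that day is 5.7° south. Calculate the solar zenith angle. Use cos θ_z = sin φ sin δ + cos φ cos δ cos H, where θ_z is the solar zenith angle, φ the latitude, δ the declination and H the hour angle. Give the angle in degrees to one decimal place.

58.8°

Hour angle H = 15° × (10 − 12) = -30.00°.
cos θ_z = sin(46.8°) sin(-5.7°) + cos(46.8°) cos(-5.7°) cos(-30.00°) = -0.0724 + 0.5899 = 0.5175.
θ_z = arccos(0.5175) = 58.84°.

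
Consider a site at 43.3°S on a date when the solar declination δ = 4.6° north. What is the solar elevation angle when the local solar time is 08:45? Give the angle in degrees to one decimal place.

25.0°

Hour angle H = 15° × (8.75 − 12) = -48.75°.
cos θ_z = sin(-43.3°) sin(4.6°) + cos(-43.3°) cos(4.6°) cos(-48.75°) = -0.0550 + 0.4783 = 0.4233.
θ_z = arccos(0.4233) = 64.96°, so the elevation is 90° − 64.96° = 25.04°.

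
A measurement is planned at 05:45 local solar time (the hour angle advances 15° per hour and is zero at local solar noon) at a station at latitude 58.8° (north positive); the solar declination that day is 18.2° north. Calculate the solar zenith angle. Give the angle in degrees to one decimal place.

76.4°

Hour angle H = 15° × (5.75 − 12) = -93.75°.
cos θ_z = sin(58.8°) sin(18.2°) + cos(58.8°) cos(18.2°) cos(-93.75°) = 0.2672 + -0.0322 = 0.2350.
θ_z = arccos(0.2350) = 76.41°.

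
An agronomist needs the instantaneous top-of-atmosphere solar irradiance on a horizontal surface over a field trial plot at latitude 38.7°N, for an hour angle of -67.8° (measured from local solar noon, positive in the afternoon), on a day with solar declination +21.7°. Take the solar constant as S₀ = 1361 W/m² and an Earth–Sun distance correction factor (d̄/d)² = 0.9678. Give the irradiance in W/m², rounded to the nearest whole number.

665 W/m²

cos θ_z = sin(38.7°) sin(21.7°) + cos(38.7°) cos(21.7°) cos(-67.80°) = 0.2312 + 0.2740 = 0.5052.
Top-of-atmosphere irradiance = S₀ (d̄/d)² cos θ_z = 1361 × 0.9678 × 0.5052 = 665.44 W/m².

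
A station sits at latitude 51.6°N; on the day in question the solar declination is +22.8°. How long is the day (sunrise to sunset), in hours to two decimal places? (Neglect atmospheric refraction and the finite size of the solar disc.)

16.27 hours

The sunset hour angle satisfies cos H_s = −tan φ tan δ = -0.5304, giving H_s = 122.03°.
Day length = 2 H_s / 15° h⁻¹ = 244.06° / 15 = 16.271 h.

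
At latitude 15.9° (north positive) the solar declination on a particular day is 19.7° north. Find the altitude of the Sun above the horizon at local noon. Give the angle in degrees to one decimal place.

86.2°

At local solar noon the hour angle is zero, so the elevation is 90° − |φ − δ| = 90° − |15.9° − (19.7°)| = 90° − 3.8° = 86.2°.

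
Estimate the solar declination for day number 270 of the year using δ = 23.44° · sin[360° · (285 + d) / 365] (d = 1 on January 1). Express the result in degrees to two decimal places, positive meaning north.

360 × (285 + 270) / 365 = 547.397°; sin(547.397°) = -0.1287.
δ = 23.44 × -0.1287 = -3.017° ≈ -3.02°.

-3.02°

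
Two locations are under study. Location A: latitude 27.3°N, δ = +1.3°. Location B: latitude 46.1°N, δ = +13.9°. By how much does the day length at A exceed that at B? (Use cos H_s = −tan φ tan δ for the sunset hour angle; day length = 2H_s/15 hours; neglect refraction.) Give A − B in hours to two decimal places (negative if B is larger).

-1.90 h

A: H_s = arccos(−tan 27.3° · tan 1.3°) = 90.67°, so 2H_s/15 = 12.0893 h.
B: H_s = arccos(−tan 46.1° · tan 13.9°) = 104.90°, so 2H_s/15 = 13.9867 h.
A − B = 12.0893 − 13.9867 = -1.8974 h.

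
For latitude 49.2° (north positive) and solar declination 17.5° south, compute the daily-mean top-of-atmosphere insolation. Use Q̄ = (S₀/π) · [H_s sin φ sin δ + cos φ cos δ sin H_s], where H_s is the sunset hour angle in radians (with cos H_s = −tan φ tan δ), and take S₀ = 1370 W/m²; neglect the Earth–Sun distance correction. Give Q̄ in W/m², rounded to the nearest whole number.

The sunset hour angle satisfies cos H_s = −tan φ tan δ = 0.3653, giving H_s = 68.57°. In radians, H_s = 1.1968.
H_s sin φ sin δ = 1.1968 × 0.7570 × -0.3007 = -0.2724.
cos φ cos δ sin H_s = 0.6534 × 0.9537 × 0.9309 = 0.5801.
Q̄ = (1370/π) × (-0.2724 + 0.5801) = 436.08 × 0.3077 = 134.18 W/m².

134 W/m²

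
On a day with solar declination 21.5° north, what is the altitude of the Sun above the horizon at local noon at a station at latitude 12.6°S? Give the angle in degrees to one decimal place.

55.9°

At local solar noon the hour angle is zero, so the elevation is 90° − |φ − δ| = 90° − |-12.6° − (21.5°)| = 90° − 34.1° = 55.9°.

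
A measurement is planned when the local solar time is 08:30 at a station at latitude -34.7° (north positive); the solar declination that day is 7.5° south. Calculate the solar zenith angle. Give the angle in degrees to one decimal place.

55.2°

Hour angle H = 15° × (8.5 − 12) = -52.50°.
cos θ_z = sin φ sin δ + cos φ cos δ cos H = (-0.5693)(-0.1305) + (0.8221)(0.9914)(0.6088) = 0.5705.
θ_z = arccos(0.5705) = 55.21°.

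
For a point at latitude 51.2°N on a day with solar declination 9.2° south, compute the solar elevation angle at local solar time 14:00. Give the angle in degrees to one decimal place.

Hour angle H = 15° × (14 − 12) = 30.00°.
cos θ_z = sin φ sin δ + cos φ cos δ cos H = (0.7793)(-0.1599) + (0.6266)(0.9871)(0.8660) = 0.4110.
θ_z = arccos(0.4110) = 65.73°, so the elevation is 90° − 65.73° = 24.27°.

24.3°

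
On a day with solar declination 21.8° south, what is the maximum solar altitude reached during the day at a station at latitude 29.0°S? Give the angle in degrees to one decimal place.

82.8°

At local solar noon the hour angle is zero, so the elevation is 90° − |φ − δ| = 90° − |-29.0° − (-21.8°)| = 90° − 7.2° = 82.8°.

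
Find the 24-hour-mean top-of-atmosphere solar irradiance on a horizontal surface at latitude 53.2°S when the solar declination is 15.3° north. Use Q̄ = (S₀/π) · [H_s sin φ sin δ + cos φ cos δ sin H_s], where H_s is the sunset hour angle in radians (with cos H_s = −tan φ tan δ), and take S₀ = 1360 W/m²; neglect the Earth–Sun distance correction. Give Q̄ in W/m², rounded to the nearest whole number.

−tan φ tan δ = −(-1.3367)(0.2736) = 0.3657; H_s = arccos(0.3657) = 68.55°. In radians, H_s = 1.1964.
H_s sin φ sin δ = 1.1964 × -0.8007 × 0.2639 = -0.2528.
cos φ cos δ sin H_s = 0.5990 × 0.9646 × 0.9307 = 0.5378.
Q̄ = (1360/π) × (-0.2528 + 0.5378) = 432.90 × 0.2850 = 123.38 W/m².

123 W/m²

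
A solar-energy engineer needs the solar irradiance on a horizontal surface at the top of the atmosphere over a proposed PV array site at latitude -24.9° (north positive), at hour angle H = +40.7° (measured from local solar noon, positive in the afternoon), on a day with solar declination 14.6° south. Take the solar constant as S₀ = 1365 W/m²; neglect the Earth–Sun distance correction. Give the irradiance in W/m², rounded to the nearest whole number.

1053 W/m²

cos θ_z = sin(-24.9°) sin(-14.6°) + cos(-24.9°) cos(-14.6°) cos(40.70°) = 0.1061 + 0.6655 = 0.7716.
Top-of-atmosphere irradiance = S₀ cos θ_z = 1365 × 0.7716 = 1053.23 W/m².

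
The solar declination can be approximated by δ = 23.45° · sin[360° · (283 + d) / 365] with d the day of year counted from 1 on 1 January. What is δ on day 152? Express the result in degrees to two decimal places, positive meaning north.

+21.90°

360 × (283 + 152) / 365 = 429.041°; sin(429.041°) = 0.9338.
δ = 23.45 × 0.9338 = 21.898° ≈ +21.90°.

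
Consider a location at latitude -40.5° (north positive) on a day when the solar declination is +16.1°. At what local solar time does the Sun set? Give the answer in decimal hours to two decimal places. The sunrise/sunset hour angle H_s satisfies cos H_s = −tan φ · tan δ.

17.05 h

The sunset hour angle satisfies cos H_s = −tan φ tan δ = 0.2465, giving H_s = 75.73°.
Sunset is at 12 + H_s/15 = 12 + 5.049 = 17.049 h local solar time.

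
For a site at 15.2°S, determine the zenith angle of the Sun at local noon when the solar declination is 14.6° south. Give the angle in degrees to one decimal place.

0.6°

At local solar noon the hour angle is zero, so the zenith angle is |φ − δ| = |-15.2° − (-14.6°)| = 0.6°.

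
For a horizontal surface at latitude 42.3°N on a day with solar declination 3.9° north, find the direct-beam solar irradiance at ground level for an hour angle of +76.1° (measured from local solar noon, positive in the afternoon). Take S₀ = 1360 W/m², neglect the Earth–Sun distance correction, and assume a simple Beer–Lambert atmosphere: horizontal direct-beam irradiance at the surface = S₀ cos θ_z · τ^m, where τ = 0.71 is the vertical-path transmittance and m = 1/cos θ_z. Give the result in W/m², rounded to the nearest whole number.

65 W/m²

With φ = 42.3°, δ = 3.9°, H = 76.10°: sin φ sin δ = 0.0458, cos φ cos δ cos H = 0.1773, so cos θ_z = 0.2231.
Air mass m = 1/cos θ_z = 1/0.2231 = 4.482; τ^m = 0.71^4.482 = 0.2154.
Surface direct beam = 1360 × 0.2231 × 0.2154 = 65.36 W/m².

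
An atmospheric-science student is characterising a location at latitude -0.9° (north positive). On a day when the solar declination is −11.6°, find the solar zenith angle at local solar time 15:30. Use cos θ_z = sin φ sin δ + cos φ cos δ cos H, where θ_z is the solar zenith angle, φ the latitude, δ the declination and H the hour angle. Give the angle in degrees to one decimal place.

Hour angle H = 15° × (15.5 − 12) = 52.50°.
cos θ_z = sin(-0.9°) sin(-11.6°) + cos(-0.9°) cos(-11.6°) cos(52.50°) = 0.0032 + 0.5963 = 0.5995.
θ_z = arccos(0.5995) = 53.17°.

53.2°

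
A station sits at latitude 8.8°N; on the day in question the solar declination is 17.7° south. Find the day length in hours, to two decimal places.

The sunset hour angle satisfies cos H_s = −tan φ tan δ = 0.0494, giving H_s = 87.17°.
Day length = 2 H_s / 15° h⁻¹ = 174.34° / 15 = 11.623 h.

11.62 hours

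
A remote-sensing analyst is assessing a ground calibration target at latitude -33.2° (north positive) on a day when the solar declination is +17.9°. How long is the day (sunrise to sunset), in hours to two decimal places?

10.37 hours

cos H_s = −tan(-33.2°) · tan(17.9°) = 0.2114, so H_s = arccos(0.2114) = 77.80°.
Day length = 2 H_s / 15° h⁻¹ = 155.60° / 15 = 10.373 h.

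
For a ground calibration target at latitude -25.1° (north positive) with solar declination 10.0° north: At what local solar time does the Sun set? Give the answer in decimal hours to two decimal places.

The sunset hour angle satisfies cos H_s = −tan φ tan δ = 0.0826, giving H_s = 85.26°.
Sunset is at 12 + H_s/15 = 12 + 5.684 = 17.684 h local solar time.

17.68 h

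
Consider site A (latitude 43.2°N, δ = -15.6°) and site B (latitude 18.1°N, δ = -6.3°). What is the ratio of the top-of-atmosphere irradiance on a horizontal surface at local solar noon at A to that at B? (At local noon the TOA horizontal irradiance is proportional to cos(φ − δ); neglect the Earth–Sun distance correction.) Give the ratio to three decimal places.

0.569

A: cos θ_z = cos(43.2° − (-15.6°)) = 0.5180.
B: cos θ_z = cos(18.1° − (-6.3°)) = 0.9107.
Ratio A/B = 0.5180 / 0.9107 = 0.5688.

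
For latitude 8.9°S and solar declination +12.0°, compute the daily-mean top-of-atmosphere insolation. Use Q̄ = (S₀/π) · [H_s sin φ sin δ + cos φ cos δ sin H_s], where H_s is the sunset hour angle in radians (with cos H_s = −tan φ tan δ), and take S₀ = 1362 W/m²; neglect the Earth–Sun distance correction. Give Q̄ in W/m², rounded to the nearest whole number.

−tan φ tan δ = −(-0.1566)(0.2126) = 0.0333; H_s = arccos(0.0333) = 88.09°. In radians, H_s = 1.5375.
H_s sin φ sin δ = 1.5375 × -0.1547 × 0.2079 = -0.0494.
cos φ cos δ sin H_s = 0.9880 × 0.9781 × 0.9994 = 0.9658.
Q̄ = (1362/π) × (-0.0494 + 0.9658) = 433.54 × 0.9164 = 397.30 W/m².

397 W/m²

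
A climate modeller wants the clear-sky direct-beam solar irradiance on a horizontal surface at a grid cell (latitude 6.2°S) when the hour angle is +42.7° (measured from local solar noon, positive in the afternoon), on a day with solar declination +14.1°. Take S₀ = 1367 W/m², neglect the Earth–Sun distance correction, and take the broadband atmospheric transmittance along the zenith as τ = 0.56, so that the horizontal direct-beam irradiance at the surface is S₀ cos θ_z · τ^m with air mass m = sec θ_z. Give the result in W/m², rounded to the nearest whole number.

399 W/m²

cos θ_z = sin(-6.2°) sin(14.1°) + cos(-6.2°) cos(14.1°) cos(42.70°) = -0.0263 + 0.7086 = 0.6823.
Air mass m = 1/cos θ_z = 1/0.6823 = 1.466; τ^m = 0.56^1.466 = 0.4274.
Surface direct beam = 1367 × 0.6823 × 0.4274 = 398.64 W/m².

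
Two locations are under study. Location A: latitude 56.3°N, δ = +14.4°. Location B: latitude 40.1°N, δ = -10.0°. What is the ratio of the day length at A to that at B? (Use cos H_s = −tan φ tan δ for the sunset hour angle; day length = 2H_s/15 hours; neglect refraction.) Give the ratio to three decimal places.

1.383

A: H_s = arccos(−tan 56.3° · tan 14.4°) = 112.64°, so 2H_s/15 = 15.0187 h.
B: H_s = arccos(−tan 40.1° · tan -10.0°) = 81.46°, so 2H_s/15 = 10.8613 h.
Ratio A/B = 15.0187 / 10.8613 = 1.3828.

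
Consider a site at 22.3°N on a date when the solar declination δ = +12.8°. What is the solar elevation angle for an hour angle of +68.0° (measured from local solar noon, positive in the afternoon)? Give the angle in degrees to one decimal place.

cos θ_z = sin φ sin δ + cos φ cos δ cos H = (0.3795)(0.2215) + (0.9252)(0.9751)(0.3746) = 0.4220.
θ_z = arccos(0.4220) = 65.04°, so the elevation is 90° − 65.04° = 24.96°.

25.0°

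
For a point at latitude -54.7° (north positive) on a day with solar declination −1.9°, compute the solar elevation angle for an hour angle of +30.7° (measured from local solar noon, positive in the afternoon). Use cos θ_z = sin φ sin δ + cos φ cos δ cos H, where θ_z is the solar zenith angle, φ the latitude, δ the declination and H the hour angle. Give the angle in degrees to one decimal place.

31.6°

cos θ_z = sin(-54.7°) sin(-1.9°) + cos(-54.7°) cos(-1.9°) cos(30.70°) = 0.0271 + 0.4966 = 0.5237.
θ_z = arccos(0.5237) = 58.42°, so the elevation is 90° − 58.42° = 31.58°.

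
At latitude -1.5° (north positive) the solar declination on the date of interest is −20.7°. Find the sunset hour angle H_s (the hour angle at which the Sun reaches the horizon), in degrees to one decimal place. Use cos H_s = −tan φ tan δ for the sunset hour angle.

−tan φ tan δ = −(-0.0262)(-0.3779) = -0.0099; H_s = arccos(-0.0099) = 90.57°.

90.6°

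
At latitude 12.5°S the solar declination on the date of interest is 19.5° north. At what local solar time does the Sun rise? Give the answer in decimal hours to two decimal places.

6.30 h

The sunset hour angle satisfies cos H_s = −tan φ tan δ = 0.0785, giving H_s = 85.50°.
Sunrise is at 12 − H_s/15 = 12 − 5.700 = 6.300 h local solar time.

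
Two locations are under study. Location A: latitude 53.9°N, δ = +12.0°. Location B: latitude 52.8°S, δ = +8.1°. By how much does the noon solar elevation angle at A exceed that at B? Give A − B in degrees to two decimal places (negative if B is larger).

A: 90° − |53.9 − (12.0)| = 48.10°.
B: 90° − |-52.8 − (8.1)| = 29.10°.
A − B = 48.10 − 29.10 = 19.00°.

+19.00°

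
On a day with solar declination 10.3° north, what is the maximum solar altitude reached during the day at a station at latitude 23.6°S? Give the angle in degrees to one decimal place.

56.1°

At local solar noon the hour angle is zero, so the elevation is 90° − |φ − δ| = 90° − |-23.6° − (10.3°)| = 90° − 33.9° = 56.1°.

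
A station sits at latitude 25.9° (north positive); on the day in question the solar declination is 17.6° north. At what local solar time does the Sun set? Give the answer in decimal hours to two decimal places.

18.59 h

The sunset hour angle satisfies cos H_s = −tan φ tan δ = -0.1540, giving H_s = 98.86°.
Sunset is at 12 + H_s/15 = 12 + 6.591 = 18.591 h local solar time.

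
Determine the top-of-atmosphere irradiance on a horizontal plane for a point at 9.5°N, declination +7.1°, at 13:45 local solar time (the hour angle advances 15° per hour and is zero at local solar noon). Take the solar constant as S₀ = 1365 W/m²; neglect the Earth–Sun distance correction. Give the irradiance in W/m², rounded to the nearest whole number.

Hour angle H = 15° × (13.75 − 12) = 26.25°.
cos θ_z = sin(9.5°) sin(7.1°) + cos(9.5°) cos(7.1°) cos(26.25°) = 0.0204 + 0.8778 = 0.8982.
Top-of-atmosphere irradiance = S₀ cos θ_z = 1365 × 0.8982 = 1226.04 W/m².

1226 W/m²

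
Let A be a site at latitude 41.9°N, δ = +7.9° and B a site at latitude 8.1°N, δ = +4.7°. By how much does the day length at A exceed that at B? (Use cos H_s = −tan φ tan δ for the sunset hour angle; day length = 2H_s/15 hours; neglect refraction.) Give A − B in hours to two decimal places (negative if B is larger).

A: H_s = arccos(−tan 41.9° · tan 7.9°) = 97.15°, so 2H_s/15 = 12.9533 h.
B: H_s = arccos(−tan 8.1° · tan 4.7°) = 90.67°, so 2H_s/15 = 12.0893 h.
A − B = 12.9533 − 12.0893 = 0.8640 h.

+0.86 h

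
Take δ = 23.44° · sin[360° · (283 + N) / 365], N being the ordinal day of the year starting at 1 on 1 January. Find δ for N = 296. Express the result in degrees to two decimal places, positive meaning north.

360 × (283 + 296) / 365 = 571.068°; sin(571.068°) = -0.5161.
δ = 23.44 × -0.5161 = -12.097° ≈ -12.10°.

-12.10°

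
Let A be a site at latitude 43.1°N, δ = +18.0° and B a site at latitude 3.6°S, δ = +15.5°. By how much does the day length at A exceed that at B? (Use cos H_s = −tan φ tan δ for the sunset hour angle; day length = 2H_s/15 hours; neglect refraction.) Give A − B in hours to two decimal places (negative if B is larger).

+2.49 h

A: H_s = arccos(−tan 43.1° · tan 18.0°) = 107.70°, so 2H_s/15 = 14.3600 h.
B: H_s = arccos(−tan -3.6° · tan 15.5°) = 89.00°, so 2H_s/15 = 11.8667 h.
A − B = 14.3600 − 11.8667 = 2.4933 h.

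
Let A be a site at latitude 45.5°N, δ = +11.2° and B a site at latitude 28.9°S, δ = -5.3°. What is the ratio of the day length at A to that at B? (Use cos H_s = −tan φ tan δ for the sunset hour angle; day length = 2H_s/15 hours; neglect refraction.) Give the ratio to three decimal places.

A: H_s = arccos(−tan 45.5° · tan 11.2°) = 101.62°, so 2H_s/15 = 13.5493 h.
B: H_s = arccos(−tan -28.9° · tan -5.3°) = 92.94°, so 2H_s/15 = 12.3920 h.
Ratio A/B = 13.5493 / 12.3920 = 1.0934.

1.093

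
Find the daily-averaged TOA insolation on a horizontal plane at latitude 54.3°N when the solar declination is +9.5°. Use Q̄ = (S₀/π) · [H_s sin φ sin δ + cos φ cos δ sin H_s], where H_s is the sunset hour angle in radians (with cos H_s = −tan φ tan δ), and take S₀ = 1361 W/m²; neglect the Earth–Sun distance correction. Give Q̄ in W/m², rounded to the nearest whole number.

−tan φ tan δ = −(1.3916)(0.1673) = -0.2328; H_s = arccos(-0.2328) = 103.46°. In radians, H_s = 1.8057.
H_s sin φ sin δ = 1.8057 × 0.8121 × 0.1650 = 0.2420.
cos φ cos δ sin H_s = 0.5835 × 0.9863 × 0.9725 = 0.5597.
Q̄ = (1361/π) × (0.2420 + 0.5597) = 433.22 × 0.8017 = 347.31 W/m².

347 W/m²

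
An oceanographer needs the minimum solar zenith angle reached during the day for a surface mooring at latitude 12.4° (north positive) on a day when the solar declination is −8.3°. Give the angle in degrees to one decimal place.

20.7°

At local solar noon the hour angle is zero, so the zenith angle is |φ − δ| = |12.4° − (-8.3°)| = 20.7°.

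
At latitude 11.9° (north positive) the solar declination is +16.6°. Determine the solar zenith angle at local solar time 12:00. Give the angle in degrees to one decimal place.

Hour angle H = 15° × (12 − 12) = 0.00°.
With φ = 11.9°, δ = 16.6°, H = 0.00°: sin φ sin δ = 0.0589, cos φ cos δ cos H = 0.9377, so cos θ_z = 0.9966.
θ_z = arccos(0.9966) = 4.73°.

4.7°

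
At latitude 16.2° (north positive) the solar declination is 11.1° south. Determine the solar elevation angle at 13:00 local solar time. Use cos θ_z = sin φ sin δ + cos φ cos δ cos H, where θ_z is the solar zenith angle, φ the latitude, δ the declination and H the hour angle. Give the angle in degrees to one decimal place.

58.9°

Hour angle H = 15° × (13 − 12) = 15.00°.
cos θ_z = sin(16.2°) sin(-11.1°) + cos(16.2°) cos(-11.1°) cos(15.00°) = -0.0537 + 0.9102 = 0.8565.
θ_z = arccos(0.8565) = 31.07°, so the elevation is 90° − 31.07° = 58.93°.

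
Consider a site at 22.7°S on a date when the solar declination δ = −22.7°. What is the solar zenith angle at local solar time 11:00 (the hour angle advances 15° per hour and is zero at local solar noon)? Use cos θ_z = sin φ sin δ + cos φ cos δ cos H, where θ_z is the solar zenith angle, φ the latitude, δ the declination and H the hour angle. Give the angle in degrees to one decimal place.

13.8°

Hour angle H = 15° × (11 − 12) = -15.00°.
With φ = -22.7°, δ = -22.7°, H = -15.00°: sin φ sin δ = 0.1489, cos φ cos δ cos H = 0.8221, so cos θ_z = 0.9710.
θ_z = arccos(0.9710) = 13.83°.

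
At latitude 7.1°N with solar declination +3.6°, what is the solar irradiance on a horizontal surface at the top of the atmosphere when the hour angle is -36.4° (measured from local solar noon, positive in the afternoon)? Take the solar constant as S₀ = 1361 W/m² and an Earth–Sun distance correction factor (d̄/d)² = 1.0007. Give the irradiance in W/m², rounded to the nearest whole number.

1096 W/m²

With φ = 7.1°, δ = 3.6°, H = -36.40°: sin φ sin δ = 0.0078, cos φ cos δ cos H = 0.7971, so cos θ_z = 0.8049.
Top-of-atmosphere irradiance = S₀ (d̄/d)² cos θ_z = 1361 × 1.0007 × 0.8049 = 1096.24 W/m².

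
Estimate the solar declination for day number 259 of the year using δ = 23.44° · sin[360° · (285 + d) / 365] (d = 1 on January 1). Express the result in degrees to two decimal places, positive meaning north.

360 × (285 + 259) / 365 = 536.548°; sin(536.548°) = 0.0602.
δ = 23.44 × 0.0602 = 1.411° ≈ +1.41°.

+1.41°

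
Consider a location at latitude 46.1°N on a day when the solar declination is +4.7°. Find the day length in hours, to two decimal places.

cos H_s = −tan(46.1°) · tan(4.7°) = -0.0854, so H_s = arccos(-0.0854) = 94.90°.
Day length = 2 H_s / 15° h⁻¹ = 189.80° / 15 = 12.653 h.

12.65 hours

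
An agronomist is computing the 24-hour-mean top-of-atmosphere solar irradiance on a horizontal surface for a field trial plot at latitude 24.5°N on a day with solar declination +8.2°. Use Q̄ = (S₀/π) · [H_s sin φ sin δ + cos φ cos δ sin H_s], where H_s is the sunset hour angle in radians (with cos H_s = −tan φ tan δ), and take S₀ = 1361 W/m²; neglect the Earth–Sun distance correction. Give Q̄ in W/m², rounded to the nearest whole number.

−tan φ tan δ = −(0.4557)(0.1441) = -0.0657; H_s = arccos(-0.0657) = 93.77°. In radians, H_s = 1.6366.
H_s sin φ sin δ = 1.6366 × 0.4147 × 0.1426 = 0.0968.
cos φ cos δ sin H_s = 0.9100 × 0.9898 × 0.9978 = 0.8987.
Q̄ = (1361/π) × (0.0968 + 0.8987) = 433.22 × 0.9955 = 431.27 W/m².

431 W/m²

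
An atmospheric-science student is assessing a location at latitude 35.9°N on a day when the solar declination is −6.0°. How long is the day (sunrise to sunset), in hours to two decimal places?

cos H_s = −tan(35.9°) · tan(-6.0°) = 0.0761, so H_s = arccos(0.0761) = 85.64°.
Day length = 2 H_s / 15° h⁻¹ = 171.28° / 15 = 11.419 h.

11.42 hours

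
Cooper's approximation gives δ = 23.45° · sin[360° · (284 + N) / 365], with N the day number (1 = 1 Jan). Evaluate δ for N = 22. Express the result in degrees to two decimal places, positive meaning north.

360 × (284 + 22) / 365 = 301.808°; sin(301.808°) = -0.8498.
δ = 23.45 × -0.8498 = -19.928° ≈ -19.93°.

-19.93°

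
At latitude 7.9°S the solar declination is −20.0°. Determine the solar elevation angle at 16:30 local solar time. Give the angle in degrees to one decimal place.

23.8°

Hour angle H = 15° × (16.5 − 12) = 67.50°.
cos θ_z = sin φ sin δ + cos φ cos δ cos H = (-0.1374)(-0.3420) + (0.9905)(0.9397)(0.3827) = 0.4032.
θ_z = arccos(0.4032) = 66.22°, so the elevation is 90° − 66.22° = 23.78°.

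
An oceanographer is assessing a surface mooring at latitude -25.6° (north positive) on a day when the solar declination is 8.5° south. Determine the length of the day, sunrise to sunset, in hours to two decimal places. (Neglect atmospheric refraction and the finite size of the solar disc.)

12.55 hours

−tan φ tan δ = −(-0.4791)(-0.1495) = -0.0716; H_s = arccos(-0.0716) = 94.11°.
Day length = 2 H_s / 15° h⁻¹ = 188.22° / 15 = 12.548 h.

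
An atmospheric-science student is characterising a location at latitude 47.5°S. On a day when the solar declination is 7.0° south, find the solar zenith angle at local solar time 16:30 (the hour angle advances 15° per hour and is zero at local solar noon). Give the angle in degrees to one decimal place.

69.7°

Hour angle H = 15° × (16.5 − 12) = 67.50°.
With φ = -47.5°, δ = -7.0°, H = 67.50°: sin φ sin δ = 0.0899, cos φ cos δ cos H = 0.2566, so cos θ_z = 0.3465.
θ_z = arccos(0.3465) = 69.73°.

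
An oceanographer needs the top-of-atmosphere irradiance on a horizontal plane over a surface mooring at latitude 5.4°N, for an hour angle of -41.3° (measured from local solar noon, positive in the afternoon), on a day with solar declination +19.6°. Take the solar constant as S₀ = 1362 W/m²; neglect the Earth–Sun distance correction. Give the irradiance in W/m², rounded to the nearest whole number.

With φ = 5.4°, δ = 19.6°, H = -41.30°: sin φ sin δ = 0.0316, cos φ cos δ cos H = 0.7046, so cos θ_z = 0.7362.
Top-of-atmosphere irradiance = S₀ cos θ_z = 1362 × 0.7362 = 1002.70 W/m².

1003 W/m²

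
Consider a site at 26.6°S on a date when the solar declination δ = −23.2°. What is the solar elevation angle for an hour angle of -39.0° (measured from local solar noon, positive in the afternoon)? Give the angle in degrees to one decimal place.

54.6°

With φ = -26.6°, δ = -23.2°, H = -39.00°: sin φ sin δ = 0.1764, cos φ cos δ cos H = 0.6387, so cos θ_z = 0.8151.
θ_z = arccos(0.8151) = 35.40°, so the elevation is 90° − 35.40° = 54.60°.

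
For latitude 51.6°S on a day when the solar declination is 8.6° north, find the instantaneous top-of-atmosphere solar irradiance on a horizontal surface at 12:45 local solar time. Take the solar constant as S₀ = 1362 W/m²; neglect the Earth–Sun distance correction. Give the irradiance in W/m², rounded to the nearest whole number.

661 W/m²

Hour angle H = 15° × (12.75 − 12) = 11.25°.
With φ = -51.6°, δ = 8.6°, H = 11.25°: sin φ sin δ = -0.1172, cos φ cos δ cos H = 0.6024, so cos θ_z = 0.4852.
Top-of-atmosphere irradiance = S₀ cos θ_z = 1362 × 0.4852 = 660.84 W/m².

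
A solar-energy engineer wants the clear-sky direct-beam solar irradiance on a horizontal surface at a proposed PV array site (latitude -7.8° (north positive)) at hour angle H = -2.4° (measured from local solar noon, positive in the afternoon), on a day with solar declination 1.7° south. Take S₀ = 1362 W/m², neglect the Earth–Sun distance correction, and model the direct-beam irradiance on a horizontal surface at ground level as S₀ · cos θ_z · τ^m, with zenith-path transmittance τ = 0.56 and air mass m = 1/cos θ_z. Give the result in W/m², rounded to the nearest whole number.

cos θ_z = sin φ sin δ + cos φ cos δ cos H = (-0.1357)(-0.0297) + (0.9907)(0.9996)(0.9991) = 0.9934.
Air mass m = 1/cos θ_z = 1/0.9934 = 1.007; τ^m = 0.56^1.007 = 0.5577.
Surface direct beam = 1362 × 0.9934 × 0.5577 = 754.57 W/m².

755 W/m²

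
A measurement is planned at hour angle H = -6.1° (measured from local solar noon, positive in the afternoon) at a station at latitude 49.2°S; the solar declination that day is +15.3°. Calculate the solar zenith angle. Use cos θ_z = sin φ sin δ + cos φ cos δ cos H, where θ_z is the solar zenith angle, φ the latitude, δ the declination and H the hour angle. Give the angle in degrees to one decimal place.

64.7°

With φ = -49.2°, δ = 15.3°, H = -6.10°: sin φ sin δ = -0.1998, cos φ cos δ cos H = 0.6267, so cos θ_z = 0.4269.
θ_z = arccos(0.4269) = 64.73°.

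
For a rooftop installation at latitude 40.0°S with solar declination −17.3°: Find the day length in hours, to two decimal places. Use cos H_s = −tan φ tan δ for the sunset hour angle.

14.02 hours

cos H_s = −tan(-40.0°) · tan(-17.3°) = -0.2614, so H_s = arccos(-0.2614) = 105.15°.
Day length = 2 H_s / 15° h⁻¹ = 210.30° / 15 = 14.020 h.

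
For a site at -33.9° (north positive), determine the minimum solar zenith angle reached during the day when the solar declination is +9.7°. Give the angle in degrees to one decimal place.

At local solar noon the hour angle is zero, so the zenith angle is |φ − δ| = |-33.9° − (9.7°)| = 43.6°.

43.6°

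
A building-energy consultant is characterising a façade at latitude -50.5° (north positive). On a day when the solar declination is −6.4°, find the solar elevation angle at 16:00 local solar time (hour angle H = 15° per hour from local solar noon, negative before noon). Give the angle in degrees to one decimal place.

Hour angle H = 15° × (16 − 12) = 60.00°.
cos θ_z = sin(-50.5°) sin(-6.4°) + cos(-50.5°) cos(-6.4°) cos(60.00°) = 0.0860 + 0.3161 = 0.4021.
θ_z = arccos(0.4021) = 66.29°, so the elevation is 90° − 66.29° = 23.71°.

23.7°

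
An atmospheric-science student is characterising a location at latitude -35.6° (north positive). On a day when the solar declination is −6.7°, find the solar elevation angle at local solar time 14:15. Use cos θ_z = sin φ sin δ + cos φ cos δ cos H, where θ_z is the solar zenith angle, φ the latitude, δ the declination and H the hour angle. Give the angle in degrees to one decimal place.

Hour angle H = 15° × (14.25 − 12) = 33.75°.
With φ = -35.6°, δ = -6.7°, H = 33.75°: sin φ sin δ = 0.0679, cos φ cos δ cos H = 0.6715, so cos θ_z = 0.7394.
θ_z = arccos(0.7394) = 42.32°, so the elevation is 90° − 42.32° = 47.68°.

47.7°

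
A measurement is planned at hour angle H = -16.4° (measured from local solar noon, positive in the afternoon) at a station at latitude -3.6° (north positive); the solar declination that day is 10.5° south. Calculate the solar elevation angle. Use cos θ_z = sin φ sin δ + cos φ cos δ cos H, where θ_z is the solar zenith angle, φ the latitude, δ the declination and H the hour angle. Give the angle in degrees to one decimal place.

72.3°

With φ = -3.6°, δ = -10.5°, H = -16.40°: sin φ sin δ = 0.0114, cos φ cos δ cos H = 0.9414, so cos θ_z = 0.9528.
θ_z = arccos(0.9528) = 17.67°, so the elevation is 90° − 17.67° = 72.33°.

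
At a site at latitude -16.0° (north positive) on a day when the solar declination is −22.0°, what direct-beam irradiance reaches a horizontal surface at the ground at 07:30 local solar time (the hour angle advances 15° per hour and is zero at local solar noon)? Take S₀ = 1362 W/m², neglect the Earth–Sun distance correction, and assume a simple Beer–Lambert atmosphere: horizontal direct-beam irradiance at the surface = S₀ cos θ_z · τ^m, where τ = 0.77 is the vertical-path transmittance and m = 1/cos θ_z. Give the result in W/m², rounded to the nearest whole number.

336 W/m²

Hour angle H = 15° × (7.5 − 12) = -67.50°.
cos θ_z = sin(-16.0°) sin(-22.0°) + cos(-16.0°) cos(-22.0°) cos(-67.50°) = 0.1033 + 0.3411 = 0.4444.
Air mass m = 1/cos θ_z = 1/0.4444 = 2.250; τ^m = 0.77^2.250 = 0.5554.
Surface direct beam = 1362 × 0.4444 × 0.5554 = 336.17 W/m².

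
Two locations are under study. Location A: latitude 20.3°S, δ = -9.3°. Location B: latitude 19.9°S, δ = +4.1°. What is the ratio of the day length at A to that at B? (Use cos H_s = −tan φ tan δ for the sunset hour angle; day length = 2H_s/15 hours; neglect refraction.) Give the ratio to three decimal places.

A: H_s = arccos(−tan -20.3° · tan -9.3°) = 93.47°, so 2H_s/15 = 12.4627 h.
B: H_s = arccos(−tan -19.9° · tan 4.1°) = 88.51°, so 2H_s/15 = 11.8013 h.
Ratio A/B = 12.4627 / 11.8013 = 1.0560.

1.056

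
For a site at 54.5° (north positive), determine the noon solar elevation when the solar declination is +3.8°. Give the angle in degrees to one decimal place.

39.3°

At local solar noon the hour angle is zero, so the elevation is 90° − |φ − δ| = 90° − |54.5° − (3.8°)| = 90° − 50.7° = 39.3°.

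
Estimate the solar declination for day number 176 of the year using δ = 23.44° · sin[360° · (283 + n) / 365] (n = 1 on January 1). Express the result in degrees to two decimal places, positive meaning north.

+23.41°

360 × (283 + 176) / 365 = 452.712°; sin(452.712°) = 0.9989.
δ = 23.44 × 0.9989 = 23.414° ≈ +23.41°.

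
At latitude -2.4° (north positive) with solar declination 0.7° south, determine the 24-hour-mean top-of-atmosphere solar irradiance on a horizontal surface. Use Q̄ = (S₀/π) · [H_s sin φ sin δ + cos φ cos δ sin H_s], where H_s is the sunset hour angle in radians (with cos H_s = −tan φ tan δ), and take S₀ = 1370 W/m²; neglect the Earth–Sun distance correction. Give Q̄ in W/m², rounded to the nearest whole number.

436 W/m²

cos H_s = −tan(-2.4°) · tan(-0.7°) = -0.0005, so H_s = arccos(-0.0005) = 90.03°. In radians, H_s = 1.5713.
H_s sin φ sin δ = 1.5713 × -0.0419 × -0.0122 = 0.0008.
cos φ cos δ sin H_s = 0.9991 × 0.9999 × 1.0000 = 0.9990.
Q̄ = (1370/π) × (0.0008 + 0.9990) = 436.08 × 0.9998 = 435.99 W/m².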